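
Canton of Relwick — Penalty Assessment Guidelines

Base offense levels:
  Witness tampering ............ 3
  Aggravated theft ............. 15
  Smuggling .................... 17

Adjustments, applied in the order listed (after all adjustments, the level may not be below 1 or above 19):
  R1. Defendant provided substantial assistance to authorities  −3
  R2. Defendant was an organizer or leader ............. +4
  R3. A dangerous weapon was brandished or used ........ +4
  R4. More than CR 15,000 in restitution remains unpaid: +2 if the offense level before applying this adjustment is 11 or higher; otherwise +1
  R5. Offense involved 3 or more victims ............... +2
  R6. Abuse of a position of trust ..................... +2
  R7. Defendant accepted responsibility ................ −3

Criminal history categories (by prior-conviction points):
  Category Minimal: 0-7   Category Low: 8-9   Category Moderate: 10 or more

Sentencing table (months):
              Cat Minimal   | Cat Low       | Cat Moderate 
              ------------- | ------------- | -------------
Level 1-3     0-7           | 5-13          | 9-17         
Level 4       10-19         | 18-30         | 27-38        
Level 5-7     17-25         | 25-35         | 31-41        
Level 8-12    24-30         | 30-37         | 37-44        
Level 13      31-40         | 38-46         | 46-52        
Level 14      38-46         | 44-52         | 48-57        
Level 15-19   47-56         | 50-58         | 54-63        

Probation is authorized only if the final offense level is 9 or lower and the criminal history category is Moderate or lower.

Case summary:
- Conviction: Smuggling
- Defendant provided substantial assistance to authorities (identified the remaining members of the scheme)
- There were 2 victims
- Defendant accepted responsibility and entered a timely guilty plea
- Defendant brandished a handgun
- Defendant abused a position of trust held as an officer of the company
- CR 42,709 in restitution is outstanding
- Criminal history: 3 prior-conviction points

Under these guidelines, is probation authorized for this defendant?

Base offense level for smuggling: 17.
R1 applies: 17 − 3 = 14.
R3 applies: 14 + 4 = 18.
R4 applies (level before this adjustment is 18 ≥ 11, so +2): 18 + 2 = 20.
R5 does not apply.
R6 applies: 20 + 2 = 22.
R7 applies: 22 − 3 = 19.
Final offense level: 19.
Criminal history: 3 prior points → Category Minimal (0-7).
Level 19 falls in the 15-19 band.
Grid: Level 15-19 × Category Minimal = 47-56 months.
Probation check: level 19 > 9 and category Minimal ≤ Moderate → not eligible.

No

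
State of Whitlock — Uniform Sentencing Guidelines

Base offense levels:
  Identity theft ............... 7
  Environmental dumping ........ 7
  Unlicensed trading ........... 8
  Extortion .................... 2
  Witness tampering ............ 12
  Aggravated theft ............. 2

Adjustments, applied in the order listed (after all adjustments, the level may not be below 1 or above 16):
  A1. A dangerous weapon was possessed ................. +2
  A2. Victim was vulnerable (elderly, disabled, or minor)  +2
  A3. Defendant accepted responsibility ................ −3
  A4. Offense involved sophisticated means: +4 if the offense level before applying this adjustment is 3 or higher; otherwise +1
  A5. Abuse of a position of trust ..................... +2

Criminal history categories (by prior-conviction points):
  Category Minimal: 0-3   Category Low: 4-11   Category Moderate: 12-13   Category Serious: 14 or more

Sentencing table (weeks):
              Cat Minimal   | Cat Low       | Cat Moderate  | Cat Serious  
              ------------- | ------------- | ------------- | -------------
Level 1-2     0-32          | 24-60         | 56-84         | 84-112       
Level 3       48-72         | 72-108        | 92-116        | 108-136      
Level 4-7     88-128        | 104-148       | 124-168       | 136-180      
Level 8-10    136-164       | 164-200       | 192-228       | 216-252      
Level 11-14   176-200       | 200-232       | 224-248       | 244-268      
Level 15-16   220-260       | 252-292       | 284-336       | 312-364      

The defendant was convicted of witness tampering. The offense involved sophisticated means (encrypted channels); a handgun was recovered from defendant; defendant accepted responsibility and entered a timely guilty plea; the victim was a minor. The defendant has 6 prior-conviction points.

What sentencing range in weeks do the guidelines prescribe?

252-292 weeks

Base offense level for witness tampering: 12.
A1 applies: 12 + 2 = 14.
A2 applies: 14 + 2 = 16.
A3 applies: 16 − 3 = 13.
A4 applies (level before this adjustment is 13 ≥ 3, so +4): 13 + 4 = 17.
Level 17 exceeds the maximum of 16; capped at 16.
Final offense level: 16.
Criminal history: 6 prior points → Category Low (4-11).
Level 16 falls in the 15-16 band.
Grid: Level 15-16 × Category Low = 252-292 weeks.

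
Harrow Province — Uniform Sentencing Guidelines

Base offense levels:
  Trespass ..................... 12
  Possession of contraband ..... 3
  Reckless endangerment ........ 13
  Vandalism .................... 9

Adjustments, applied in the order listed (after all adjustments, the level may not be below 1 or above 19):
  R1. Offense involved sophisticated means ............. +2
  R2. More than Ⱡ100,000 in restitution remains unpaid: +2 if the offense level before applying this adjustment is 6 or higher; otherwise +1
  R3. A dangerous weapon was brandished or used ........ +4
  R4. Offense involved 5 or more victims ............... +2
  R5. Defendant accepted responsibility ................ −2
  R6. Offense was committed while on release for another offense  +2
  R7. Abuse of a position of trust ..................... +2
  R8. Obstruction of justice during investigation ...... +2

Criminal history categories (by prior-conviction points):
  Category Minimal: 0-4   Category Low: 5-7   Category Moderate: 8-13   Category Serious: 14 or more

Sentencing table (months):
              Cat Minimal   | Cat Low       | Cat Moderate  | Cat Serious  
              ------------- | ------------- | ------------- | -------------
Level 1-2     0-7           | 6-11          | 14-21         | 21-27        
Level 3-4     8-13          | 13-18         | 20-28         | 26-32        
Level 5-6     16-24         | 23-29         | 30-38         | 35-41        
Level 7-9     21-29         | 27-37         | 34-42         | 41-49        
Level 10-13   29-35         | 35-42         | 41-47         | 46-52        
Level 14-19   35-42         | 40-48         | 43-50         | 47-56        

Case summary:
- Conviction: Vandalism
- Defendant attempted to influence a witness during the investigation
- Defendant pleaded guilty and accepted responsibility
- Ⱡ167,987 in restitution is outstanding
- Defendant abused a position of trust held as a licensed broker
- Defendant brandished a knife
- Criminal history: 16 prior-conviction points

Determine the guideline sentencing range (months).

Base offense level for vandalism: 9.
R2 applies (level before this adjustment is 9 ≥ 6, so +2): 9 + 2 = 11.
R3 applies: 11 + 4 = 15.
R5 applies: 15 − 2 = 13.
R7 applies: 13 + 2 = 15.
R8 applies: 15 + 2 = 17.
Final offense level: 17.
Criminal history: 16 prior points → Category Serious (14+).
Level 17 falls in the 14-19 band.
Grid: Level 14-19 × Category Serious = 47-56 months.

47-56 months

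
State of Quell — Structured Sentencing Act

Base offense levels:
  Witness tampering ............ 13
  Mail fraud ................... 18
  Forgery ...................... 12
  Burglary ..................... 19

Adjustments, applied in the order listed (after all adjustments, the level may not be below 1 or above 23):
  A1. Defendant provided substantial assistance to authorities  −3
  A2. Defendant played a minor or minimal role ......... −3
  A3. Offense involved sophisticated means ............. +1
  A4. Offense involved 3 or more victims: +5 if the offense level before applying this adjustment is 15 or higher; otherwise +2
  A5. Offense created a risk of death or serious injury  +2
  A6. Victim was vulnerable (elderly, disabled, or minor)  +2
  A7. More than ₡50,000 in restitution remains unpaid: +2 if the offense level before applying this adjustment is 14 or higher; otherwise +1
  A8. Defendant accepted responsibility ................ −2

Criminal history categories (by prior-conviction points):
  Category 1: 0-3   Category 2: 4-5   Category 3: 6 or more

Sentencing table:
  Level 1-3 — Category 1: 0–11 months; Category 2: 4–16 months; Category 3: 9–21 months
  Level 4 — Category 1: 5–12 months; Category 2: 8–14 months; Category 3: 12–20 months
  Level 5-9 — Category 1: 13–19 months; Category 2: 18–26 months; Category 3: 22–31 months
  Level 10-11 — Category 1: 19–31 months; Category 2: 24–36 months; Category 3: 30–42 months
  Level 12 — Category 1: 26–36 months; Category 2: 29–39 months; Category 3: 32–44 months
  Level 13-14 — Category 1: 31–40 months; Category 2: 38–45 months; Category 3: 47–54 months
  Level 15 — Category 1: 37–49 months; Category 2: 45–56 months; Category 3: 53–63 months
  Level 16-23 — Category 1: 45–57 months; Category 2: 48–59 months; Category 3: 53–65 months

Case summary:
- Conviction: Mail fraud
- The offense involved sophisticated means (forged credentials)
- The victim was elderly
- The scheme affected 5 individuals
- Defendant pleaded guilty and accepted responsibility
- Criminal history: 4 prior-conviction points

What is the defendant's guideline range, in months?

Base offense level for mail fraud: 18.
A1 does not apply.
A3 applies: 18 + 1 = 19.
A4 applies (level before this adjustment is 19 ≥ 15, so +5): 19 + 5 = 24.
A6 applies: 24 + 2 = 26.
A7 does not apply.
A8 applies: 26 − 2 = 24.
Level 24 exceeds the maximum of 23; capped at 23.
Final offense level: 23.
Criminal history: 4 prior points → Category 2 (4-5).
Level 23 falls in the 16-23 band.
Grid: Level 16-23 × Category 2 = 48-59 months.

48-59 months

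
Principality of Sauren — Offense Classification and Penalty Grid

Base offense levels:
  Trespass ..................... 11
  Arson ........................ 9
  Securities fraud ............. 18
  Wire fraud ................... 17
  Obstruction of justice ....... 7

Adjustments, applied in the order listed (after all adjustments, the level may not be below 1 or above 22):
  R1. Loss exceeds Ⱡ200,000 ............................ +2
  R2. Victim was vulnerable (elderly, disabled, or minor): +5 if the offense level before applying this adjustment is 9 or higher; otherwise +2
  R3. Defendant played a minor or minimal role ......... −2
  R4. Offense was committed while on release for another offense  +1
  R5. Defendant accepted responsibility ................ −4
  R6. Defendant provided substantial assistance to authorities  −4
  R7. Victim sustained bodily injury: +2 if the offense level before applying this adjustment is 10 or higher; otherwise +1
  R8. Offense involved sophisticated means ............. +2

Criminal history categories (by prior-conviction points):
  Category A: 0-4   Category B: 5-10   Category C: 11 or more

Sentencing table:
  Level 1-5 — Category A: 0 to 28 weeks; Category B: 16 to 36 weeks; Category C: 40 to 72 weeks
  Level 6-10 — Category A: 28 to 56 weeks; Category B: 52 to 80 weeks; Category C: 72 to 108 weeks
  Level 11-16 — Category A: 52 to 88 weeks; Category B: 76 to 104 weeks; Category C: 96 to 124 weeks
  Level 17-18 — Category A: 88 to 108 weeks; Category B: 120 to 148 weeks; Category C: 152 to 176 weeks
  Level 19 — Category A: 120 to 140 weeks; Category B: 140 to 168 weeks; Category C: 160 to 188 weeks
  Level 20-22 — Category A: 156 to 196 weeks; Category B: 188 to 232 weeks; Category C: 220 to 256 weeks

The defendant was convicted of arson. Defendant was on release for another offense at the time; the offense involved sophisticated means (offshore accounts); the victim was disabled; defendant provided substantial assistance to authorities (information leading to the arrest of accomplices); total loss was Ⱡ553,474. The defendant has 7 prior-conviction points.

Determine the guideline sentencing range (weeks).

76-104 weeks

Base offense level for arson: 9.
R1 applies: 9 + 2 = 11.
R2 applies (level before this adjustment is 11 ≥ 9, so +5): 11 + 5 = 16.
R3 does not apply.
R4 applies: 16 + 1 = 17.
R5 does not apply.
R6 applies: 17 − 4 = 13.
R7 does not apply.
R8 applies: 13 + 2 = 15.
Final offense level: 15.
Criminal history: 7 prior points → Category B (5-10).
Level 15 falls in the 11-16 band.
Grid: Level 11-16 × Category B = 76-104 weeks.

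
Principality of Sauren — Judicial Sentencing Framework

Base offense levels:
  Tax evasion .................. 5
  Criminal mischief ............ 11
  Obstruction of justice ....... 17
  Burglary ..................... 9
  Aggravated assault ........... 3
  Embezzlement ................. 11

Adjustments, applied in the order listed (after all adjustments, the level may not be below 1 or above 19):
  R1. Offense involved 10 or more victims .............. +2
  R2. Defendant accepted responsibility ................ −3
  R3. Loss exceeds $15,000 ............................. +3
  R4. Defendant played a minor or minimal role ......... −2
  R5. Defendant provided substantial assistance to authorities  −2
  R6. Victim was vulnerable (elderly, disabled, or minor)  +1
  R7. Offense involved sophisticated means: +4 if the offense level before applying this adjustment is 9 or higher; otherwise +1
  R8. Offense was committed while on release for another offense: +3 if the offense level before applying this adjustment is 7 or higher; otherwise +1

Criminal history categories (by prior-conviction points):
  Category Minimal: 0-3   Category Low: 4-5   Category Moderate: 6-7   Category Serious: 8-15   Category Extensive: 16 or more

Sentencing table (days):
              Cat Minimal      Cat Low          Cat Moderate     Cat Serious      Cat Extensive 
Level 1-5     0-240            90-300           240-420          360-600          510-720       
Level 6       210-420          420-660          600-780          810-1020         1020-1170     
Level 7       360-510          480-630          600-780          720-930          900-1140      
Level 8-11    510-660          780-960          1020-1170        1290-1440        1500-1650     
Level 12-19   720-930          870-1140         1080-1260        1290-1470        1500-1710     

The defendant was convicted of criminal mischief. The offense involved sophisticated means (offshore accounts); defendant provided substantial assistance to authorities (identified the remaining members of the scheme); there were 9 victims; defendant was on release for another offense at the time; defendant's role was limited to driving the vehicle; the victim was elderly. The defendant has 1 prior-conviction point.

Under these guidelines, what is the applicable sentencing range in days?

Base offense level for criminal mischief: 11.
R4 applies: 11 − 2 = 9.
R5 applies: 9 − 2 = 7.
R6 applies: 7 + 1 = 8.
R7 applies (level before this adjustment is 8 < 9, so +1): 8 + 1 = 9.
R8 applies (level before this adjustment is 9 ≥ 7, so +3): 9 + 3 = 12.
Final offense level: 12.
Criminal history: 1 prior point → Category Minimal (0-3).
Level 12 falls in the 12-19 band.
Grid: Level 12-19 × Category Minimal = 720-930 days.

720-930 days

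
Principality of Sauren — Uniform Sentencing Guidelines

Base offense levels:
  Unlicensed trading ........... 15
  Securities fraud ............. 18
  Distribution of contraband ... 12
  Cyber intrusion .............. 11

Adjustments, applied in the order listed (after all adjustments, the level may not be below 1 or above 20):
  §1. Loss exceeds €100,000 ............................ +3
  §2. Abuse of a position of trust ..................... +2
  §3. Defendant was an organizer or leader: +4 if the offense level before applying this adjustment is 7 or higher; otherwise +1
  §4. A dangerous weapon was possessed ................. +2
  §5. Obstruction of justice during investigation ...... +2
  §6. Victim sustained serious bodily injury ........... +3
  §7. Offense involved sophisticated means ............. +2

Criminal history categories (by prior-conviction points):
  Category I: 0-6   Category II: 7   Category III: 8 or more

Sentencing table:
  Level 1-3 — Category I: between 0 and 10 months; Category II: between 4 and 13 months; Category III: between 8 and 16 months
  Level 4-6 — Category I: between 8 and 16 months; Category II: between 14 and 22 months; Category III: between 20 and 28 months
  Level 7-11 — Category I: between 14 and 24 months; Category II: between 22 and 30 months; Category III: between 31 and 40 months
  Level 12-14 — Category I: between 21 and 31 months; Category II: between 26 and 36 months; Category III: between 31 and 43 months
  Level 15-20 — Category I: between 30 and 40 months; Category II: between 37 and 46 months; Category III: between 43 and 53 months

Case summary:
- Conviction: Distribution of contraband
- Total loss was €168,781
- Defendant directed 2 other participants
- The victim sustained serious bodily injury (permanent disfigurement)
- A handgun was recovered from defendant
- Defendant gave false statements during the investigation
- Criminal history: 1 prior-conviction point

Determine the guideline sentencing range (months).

30-40 months

Base offense level for distribution of contraband: 12.
§1 applies: 12 + 3 = 15.
§3 applies (level before this adjustment is 15 ≥ 7, so +4): 15 + 4 = 19.
§4 applies: 19 + 2 = 21.
§5 applies: 21 + 2 = 23.
§6 applies: 23 + 3 = 26.
Level 26 exceeds the maximum of 20; capped at 20.
Final offense level: 20.
Criminal history: 1 prior point → Category I (0-6).
Level 20 falls in the 15-20 band.
Grid: Level 15-20 × Category I = 30-40 months.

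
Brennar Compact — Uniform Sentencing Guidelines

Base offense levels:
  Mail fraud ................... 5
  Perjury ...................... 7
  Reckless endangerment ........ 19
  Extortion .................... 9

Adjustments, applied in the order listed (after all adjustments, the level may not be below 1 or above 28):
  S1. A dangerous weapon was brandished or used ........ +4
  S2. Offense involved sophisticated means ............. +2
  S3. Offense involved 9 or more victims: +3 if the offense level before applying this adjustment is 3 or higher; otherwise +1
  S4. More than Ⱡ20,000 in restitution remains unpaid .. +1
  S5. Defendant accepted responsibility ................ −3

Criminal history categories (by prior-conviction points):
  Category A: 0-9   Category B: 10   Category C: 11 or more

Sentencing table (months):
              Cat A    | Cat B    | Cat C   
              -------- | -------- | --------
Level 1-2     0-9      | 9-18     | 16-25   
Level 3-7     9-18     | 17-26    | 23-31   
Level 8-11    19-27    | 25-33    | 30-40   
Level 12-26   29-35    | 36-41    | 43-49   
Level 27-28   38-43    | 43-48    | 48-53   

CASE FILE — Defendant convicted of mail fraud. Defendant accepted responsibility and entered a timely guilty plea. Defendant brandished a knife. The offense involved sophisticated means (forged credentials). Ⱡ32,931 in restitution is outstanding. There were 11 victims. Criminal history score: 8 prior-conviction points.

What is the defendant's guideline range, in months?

29-35 months

Base offense level for mail fraud: 5.
S1 applies: 5 + 4 = 9.
S2 applies: 9 + 2 = 11.
S3 applies (level before this adjustment is 11 ≥ 3, so +3): 11 + 3 = 14.
S4 applies: 14 + 1 = 15.
S5 applies: 15 − 3 = 12.
Final offense level: 12.
Criminal history: 8 prior points → Category A (0-9).
Level 12 falls in the 12-26 band.
Grid: Level 12-26 × Category A = 29-35 months.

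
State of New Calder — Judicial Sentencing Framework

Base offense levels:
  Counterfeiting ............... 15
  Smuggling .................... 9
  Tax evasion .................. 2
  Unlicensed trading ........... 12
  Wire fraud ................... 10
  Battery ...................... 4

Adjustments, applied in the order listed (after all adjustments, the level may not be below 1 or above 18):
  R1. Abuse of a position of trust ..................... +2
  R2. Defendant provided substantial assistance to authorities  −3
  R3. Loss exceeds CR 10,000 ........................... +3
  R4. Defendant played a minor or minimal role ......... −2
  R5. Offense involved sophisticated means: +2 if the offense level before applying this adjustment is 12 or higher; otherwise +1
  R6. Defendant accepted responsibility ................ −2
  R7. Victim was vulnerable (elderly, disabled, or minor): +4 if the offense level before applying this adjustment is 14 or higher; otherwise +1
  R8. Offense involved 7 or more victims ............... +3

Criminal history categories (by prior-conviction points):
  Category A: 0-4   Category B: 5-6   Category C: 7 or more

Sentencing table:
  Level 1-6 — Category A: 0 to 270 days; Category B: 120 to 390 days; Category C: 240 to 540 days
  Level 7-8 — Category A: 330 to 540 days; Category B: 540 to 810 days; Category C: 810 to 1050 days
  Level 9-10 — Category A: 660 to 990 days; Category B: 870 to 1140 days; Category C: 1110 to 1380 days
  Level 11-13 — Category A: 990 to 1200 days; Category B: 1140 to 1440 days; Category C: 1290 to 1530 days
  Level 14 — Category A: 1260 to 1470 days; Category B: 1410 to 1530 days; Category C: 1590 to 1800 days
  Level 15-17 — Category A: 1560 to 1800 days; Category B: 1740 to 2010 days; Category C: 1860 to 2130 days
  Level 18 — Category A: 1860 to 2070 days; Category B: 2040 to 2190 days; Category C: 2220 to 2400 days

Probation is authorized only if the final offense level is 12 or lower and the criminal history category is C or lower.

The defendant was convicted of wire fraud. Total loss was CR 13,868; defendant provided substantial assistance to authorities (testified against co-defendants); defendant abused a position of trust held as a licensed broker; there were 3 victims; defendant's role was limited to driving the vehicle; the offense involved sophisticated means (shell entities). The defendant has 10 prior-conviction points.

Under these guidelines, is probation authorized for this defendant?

Base offense level for wire fraud: 10.
R1 applies: 10 + 2 = 12.
R2 applies: 12 − 3 = 9.
R3 applies: 9 + 3 = 12.
R4 applies: 12 − 2 = 10.
R5 applies (level before this adjustment is 10 < 12, so +1): 10 + 1 = 11.
R8 does not apply.
Final offense level: 11.
Criminal history: 10 prior points → Category C (7+).
Level 11 falls in the 11-13 band.
Grid: Level 11-13 × Category C = 1290-1530 days.
Probation check: level 11 ≤ 12 and category C ≤ C → eligible.

Yes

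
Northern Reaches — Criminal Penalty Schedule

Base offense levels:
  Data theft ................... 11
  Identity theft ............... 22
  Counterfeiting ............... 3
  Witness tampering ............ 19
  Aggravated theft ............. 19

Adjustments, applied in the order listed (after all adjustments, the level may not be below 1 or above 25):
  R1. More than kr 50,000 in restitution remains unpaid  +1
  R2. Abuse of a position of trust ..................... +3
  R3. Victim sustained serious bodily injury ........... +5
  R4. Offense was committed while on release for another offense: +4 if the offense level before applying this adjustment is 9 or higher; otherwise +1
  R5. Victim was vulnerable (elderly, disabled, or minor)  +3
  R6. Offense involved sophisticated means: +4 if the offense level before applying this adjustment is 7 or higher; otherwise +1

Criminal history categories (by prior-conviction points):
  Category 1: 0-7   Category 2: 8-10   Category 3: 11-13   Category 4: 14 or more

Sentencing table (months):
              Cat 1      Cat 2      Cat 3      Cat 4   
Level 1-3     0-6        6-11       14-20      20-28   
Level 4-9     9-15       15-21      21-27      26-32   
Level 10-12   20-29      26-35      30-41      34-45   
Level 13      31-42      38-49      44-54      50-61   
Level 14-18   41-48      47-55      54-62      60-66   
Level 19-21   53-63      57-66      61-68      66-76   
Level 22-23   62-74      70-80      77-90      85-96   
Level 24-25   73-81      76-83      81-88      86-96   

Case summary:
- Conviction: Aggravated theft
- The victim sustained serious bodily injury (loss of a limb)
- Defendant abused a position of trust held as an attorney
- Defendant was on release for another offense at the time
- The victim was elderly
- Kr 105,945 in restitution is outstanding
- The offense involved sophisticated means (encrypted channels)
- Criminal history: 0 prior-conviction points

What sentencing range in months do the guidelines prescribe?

Base offense level for aggravated theft: 19.
R1 applies: 19 + 1 = 20.
R2 applies: 20 + 3 = 23.
R3 applies: 23 + 5 = 28.
R4 applies (level before this adjustment is 28 ≥ 9, so +4): 28 + 4 = 32.
R5 applies: 32 + 3 = 35.
R6 applies (level before this adjustment is 35 ≥ 7, so +4): 35 + 4 = 39.
Level 39 exceeds the maximum of 25; capped at 25.
Final offense level: 25.
Criminal history: 0 prior points → Category 1 (0-7).
Level 25 falls in the 24-25 band.
Grid: Level 24-25 × Category 1 = 73-81 months.

73-81 months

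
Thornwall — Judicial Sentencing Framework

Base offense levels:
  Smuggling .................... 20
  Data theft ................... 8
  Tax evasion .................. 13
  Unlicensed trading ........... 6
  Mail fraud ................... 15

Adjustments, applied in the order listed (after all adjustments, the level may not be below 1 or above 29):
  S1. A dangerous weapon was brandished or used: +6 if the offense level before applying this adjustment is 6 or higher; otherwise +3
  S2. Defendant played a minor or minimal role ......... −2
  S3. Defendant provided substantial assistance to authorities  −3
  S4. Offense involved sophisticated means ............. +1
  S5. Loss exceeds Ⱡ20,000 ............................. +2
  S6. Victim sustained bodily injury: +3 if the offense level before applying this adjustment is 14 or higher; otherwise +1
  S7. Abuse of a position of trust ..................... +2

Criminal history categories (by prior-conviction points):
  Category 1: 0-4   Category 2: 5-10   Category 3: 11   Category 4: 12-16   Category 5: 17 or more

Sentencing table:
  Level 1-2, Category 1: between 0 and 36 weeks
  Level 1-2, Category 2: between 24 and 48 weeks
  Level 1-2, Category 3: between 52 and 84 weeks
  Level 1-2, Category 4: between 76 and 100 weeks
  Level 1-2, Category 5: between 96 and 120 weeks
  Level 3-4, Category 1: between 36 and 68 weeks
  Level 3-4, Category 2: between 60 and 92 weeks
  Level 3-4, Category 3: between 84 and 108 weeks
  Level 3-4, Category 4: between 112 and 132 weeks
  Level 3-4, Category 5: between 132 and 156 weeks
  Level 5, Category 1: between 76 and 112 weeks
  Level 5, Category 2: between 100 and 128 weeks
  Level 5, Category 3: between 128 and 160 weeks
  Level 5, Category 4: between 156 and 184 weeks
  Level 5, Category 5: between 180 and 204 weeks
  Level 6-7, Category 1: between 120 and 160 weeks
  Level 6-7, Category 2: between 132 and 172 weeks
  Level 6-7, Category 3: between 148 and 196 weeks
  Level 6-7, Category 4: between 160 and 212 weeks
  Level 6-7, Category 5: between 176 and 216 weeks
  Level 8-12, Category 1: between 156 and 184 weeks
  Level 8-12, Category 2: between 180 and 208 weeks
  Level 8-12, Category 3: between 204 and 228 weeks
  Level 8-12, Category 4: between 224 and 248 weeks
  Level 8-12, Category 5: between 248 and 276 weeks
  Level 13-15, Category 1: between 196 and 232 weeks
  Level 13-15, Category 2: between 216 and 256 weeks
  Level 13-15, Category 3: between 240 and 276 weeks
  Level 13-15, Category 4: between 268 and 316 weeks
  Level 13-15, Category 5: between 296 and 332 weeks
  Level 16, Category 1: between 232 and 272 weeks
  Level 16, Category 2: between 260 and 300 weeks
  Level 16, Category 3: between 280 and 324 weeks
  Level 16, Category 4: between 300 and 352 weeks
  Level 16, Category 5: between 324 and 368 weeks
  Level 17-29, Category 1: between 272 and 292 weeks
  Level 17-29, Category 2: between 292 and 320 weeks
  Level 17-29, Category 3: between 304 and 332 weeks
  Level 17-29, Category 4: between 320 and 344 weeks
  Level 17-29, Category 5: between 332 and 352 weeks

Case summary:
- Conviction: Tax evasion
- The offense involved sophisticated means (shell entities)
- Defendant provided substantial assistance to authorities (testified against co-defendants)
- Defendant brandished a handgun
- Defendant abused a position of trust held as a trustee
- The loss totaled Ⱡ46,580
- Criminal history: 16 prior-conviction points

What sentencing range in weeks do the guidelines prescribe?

320-344 weeks

Base offense level for tax evasion: 13.
S1 applies (level before this adjustment is 13 ≥ 6, so +6): 13 + 6 = 19.
S3 applies: 19 − 3 = 16.
S4 applies: 16 + 1 = 17.
S5 applies: 17 + 2 = 19.
S7 applies: 19 + 2 = 21.
Final offense level: 21.
Criminal history: 16 prior points → Category 4 (12-16).
Level 21 falls in the 17-29 band.
Grid: Level 17-29 × Category 4 = 320-344 weeks.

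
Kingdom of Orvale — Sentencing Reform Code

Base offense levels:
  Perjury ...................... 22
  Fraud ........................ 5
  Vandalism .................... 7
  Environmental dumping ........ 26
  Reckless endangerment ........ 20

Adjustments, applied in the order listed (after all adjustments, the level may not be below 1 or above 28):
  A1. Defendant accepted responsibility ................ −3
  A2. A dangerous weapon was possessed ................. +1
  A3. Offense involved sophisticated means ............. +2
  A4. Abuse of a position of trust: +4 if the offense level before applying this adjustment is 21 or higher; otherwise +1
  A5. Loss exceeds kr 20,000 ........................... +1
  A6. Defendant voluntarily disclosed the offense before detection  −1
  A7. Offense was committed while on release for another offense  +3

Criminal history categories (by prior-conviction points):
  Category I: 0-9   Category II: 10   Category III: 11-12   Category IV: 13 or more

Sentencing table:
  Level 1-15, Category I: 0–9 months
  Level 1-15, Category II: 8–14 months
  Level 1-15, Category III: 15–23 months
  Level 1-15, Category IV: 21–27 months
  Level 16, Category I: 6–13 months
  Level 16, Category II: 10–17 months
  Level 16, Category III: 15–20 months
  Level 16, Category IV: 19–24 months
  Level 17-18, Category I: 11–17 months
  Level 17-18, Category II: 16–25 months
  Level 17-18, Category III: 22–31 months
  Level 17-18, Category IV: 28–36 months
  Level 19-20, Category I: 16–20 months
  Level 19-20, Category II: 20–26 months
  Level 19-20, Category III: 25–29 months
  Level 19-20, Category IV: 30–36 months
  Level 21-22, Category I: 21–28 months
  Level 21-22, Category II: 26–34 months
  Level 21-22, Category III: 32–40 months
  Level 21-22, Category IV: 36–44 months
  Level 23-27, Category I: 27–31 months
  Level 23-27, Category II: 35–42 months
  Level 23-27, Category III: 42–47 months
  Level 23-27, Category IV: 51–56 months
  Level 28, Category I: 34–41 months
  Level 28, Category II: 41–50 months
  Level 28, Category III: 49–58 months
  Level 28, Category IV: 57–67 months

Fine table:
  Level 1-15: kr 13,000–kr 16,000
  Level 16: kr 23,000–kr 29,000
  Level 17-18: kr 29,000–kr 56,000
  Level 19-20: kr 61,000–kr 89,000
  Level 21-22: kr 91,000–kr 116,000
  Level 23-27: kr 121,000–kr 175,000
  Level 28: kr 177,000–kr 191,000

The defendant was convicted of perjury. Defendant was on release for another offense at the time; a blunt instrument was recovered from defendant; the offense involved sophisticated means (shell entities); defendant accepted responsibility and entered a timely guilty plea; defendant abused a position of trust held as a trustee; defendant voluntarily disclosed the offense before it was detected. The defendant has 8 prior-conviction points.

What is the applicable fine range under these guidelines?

Base offense level for perjury: 22.
A1 applies: 22 − 3 = 19.
A2 applies: 19 + 1 = 20.
A3 applies: 20 + 2 = 22.
A4 applies (level before this adjustment is 22 ≥ 21, so +4): 22 + 4 = 26.
A6 applies: 26 − 1 = 25.
A7 applies: 25 + 3 = 28.
Final offense level: 28.
Level 28 falls in the 28 band.
Fine table: Level 28 → kr 177,000–kr 191,000.

kr 177,000–kr 191,000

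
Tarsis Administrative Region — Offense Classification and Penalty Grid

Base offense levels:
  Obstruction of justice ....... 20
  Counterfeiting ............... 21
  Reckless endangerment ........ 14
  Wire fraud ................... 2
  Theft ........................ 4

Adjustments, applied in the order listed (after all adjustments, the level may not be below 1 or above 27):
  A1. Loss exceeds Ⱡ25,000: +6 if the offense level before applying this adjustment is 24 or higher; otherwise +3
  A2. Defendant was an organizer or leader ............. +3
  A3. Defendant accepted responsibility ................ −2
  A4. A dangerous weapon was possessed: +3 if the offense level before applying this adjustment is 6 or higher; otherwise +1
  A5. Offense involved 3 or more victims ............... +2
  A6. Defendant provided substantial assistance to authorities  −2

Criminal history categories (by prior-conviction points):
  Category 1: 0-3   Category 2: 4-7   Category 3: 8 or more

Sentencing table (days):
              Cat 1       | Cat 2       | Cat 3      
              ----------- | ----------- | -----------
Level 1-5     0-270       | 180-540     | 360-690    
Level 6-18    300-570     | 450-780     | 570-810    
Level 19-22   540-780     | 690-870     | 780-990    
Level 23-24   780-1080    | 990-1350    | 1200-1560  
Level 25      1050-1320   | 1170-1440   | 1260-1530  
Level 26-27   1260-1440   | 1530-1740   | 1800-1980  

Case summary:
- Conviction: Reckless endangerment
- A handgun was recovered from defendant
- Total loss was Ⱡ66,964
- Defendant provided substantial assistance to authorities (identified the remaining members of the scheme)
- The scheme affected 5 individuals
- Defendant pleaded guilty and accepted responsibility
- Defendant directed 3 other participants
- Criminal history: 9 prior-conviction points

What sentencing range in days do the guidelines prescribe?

780-990 days

Base offense level for reckless endangerment: 14.
A1 applies (level before this adjustment is 14 < 24, so +3): 14 + 3 = 17.
A2 applies: 17 + 3 = 20.
A3 applies: 20 − 2 = 18.
A4 applies (level before this adjustment is 18 ≥ 6, so +3): 18 + 3 = 21.
A5 applies: 21 + 2 = 23.
A6 applies: 23 − 2 = 21.
Final offense level: 21.
Criminal history: 9 prior points → Category 3 (8+).
Level 21 falls in the 19-22 band.
Grid: Level 19-22 × Category 3 = 780-990 days.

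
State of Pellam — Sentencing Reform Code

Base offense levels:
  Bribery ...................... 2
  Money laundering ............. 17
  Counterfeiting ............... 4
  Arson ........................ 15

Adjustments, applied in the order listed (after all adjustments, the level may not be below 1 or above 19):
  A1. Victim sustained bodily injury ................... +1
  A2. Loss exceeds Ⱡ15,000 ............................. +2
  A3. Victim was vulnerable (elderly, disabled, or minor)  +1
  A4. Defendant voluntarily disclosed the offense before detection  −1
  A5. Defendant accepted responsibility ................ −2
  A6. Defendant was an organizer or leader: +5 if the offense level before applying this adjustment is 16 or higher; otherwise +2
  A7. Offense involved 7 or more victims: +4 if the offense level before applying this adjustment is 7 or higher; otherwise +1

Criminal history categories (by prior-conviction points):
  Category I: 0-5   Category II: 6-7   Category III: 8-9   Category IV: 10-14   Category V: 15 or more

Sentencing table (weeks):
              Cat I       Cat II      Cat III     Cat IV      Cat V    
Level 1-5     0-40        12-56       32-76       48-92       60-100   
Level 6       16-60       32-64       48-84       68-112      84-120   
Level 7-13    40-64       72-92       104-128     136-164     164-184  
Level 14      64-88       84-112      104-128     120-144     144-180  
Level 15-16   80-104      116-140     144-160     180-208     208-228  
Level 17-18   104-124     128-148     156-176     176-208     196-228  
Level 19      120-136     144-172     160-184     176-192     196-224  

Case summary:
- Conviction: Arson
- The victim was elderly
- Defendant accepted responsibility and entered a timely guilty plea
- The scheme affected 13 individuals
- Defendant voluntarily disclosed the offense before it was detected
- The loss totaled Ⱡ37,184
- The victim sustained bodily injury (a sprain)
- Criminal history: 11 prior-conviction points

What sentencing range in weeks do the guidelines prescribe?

176-192 weeks

Base offense level for arson: 15.
A1 applies: 15 + 1 = 16.
A2 applies: 16 + 2 = 18.
A3 applies: 18 + 1 = 19.
A4 applies: 19 − 1 = 18.
A5 applies: 18 − 2 = 16.
A7 applies (level before this adjustment is 16 ≥ 7, so +4): 16 + 4 = 20.
Level 20 exceeds the maximum of 19; capped at 19.
Final offense level: 19.
Criminal history: 11 prior points → Category IV (10-14).
Level 19 falls in the 19 band.
Grid: Level 19 × Category IV = 176-192 weeks.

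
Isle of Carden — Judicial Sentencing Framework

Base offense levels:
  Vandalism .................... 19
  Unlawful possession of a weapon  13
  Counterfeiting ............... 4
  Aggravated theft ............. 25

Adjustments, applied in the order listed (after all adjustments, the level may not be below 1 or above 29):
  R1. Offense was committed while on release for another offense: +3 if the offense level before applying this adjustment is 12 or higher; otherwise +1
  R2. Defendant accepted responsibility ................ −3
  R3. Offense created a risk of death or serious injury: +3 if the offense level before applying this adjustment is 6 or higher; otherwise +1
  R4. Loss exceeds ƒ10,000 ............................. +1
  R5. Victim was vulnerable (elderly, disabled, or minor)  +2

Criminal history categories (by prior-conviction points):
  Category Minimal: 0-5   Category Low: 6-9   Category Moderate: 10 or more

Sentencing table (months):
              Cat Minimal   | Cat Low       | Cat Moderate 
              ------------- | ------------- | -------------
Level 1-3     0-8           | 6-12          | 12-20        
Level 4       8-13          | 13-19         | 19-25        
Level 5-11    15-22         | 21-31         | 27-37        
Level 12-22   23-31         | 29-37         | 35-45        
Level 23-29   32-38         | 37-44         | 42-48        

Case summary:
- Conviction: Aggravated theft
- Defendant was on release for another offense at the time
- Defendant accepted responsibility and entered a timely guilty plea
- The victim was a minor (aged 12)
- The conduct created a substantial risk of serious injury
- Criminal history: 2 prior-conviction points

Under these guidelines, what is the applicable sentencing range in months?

32-38 months

Base offense level for aggravated theft: 25.
R1 applies (level before this adjustment is 25 ≥ 12, so +3): 25 + 3 = 28.
R2 applies: 28 − 3 = 25.
R3 applies (level before this adjustment is 25 ≥ 6, so +3): 25 + 3 = 28.
R5 applies: 28 + 2 = 30.
Level 30 exceeds the maximum of 29; capped at 29.
Final offense level: 29.
Criminal history: 2 prior points → Category Minimal (0-5).
Level 29 falls in the 23-29 band.
Grid: Level 23-29 × Category Minimal = 32-38 months.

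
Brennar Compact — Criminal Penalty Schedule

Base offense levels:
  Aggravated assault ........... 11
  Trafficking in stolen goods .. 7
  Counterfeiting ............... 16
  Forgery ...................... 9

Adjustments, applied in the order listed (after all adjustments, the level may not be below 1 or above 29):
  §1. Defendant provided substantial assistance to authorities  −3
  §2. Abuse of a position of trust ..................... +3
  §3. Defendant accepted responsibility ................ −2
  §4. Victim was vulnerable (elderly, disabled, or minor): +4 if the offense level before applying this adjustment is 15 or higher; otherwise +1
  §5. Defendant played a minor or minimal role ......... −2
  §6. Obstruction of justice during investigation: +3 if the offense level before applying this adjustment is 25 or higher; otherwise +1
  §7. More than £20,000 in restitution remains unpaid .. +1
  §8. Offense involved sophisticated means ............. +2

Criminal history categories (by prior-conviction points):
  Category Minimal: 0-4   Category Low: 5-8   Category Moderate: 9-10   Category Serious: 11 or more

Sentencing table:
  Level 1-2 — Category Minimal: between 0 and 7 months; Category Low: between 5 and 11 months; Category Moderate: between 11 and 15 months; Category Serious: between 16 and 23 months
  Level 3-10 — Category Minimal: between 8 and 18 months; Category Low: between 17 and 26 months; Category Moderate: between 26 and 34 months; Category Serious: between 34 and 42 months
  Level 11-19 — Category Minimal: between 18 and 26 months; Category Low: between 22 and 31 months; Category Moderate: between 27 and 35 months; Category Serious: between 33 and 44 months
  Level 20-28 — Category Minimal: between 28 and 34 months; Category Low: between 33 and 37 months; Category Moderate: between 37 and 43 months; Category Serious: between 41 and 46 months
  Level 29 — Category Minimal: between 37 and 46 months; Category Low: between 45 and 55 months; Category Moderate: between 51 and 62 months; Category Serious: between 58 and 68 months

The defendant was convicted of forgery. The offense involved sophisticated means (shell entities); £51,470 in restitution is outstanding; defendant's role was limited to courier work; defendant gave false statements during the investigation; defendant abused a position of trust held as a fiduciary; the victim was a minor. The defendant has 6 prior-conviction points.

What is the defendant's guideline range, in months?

Base offense level for forgery: 9.
§1 does not apply.
§2 applies: 9 + 3 = 12.
§3 does not apply.
§4 applies (level before this adjustment is 12 < 15, so +1): 12 + 1 = 13.
§5 applies: 13 − 2 = 11.
§6 applies (level before this adjustment is 11 < 25, so +1): 11 + 1 = 12.
§7 applies: 12 + 1 = 13.
§8 applies: 13 + 2 = 15.
Final offense level: 15.
Criminal history: 6 prior points → Category Low (5-8).
Level 15 falls in the 11-19 band.
Grid: Level 11-19 × Category Low = 22-31 months.

22-31 months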